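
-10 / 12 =-0.83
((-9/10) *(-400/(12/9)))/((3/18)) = 1620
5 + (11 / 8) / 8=331 / 64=5.17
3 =3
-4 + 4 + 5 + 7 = 12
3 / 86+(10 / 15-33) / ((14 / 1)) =-2054 / 903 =-2.27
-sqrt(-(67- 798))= -sqrt(731)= -27.04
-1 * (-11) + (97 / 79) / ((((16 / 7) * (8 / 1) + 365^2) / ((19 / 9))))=7294683064 / 663151833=11.00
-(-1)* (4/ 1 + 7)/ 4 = 11/ 4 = 2.75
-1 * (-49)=49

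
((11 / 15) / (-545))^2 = 121 / 66830625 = 0.00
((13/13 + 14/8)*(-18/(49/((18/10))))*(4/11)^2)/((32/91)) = -1053/1540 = -0.68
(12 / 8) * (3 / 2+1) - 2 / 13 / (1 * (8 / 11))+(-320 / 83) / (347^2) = 459717402 / 129921311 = 3.54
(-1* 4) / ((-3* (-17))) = -4 / 51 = -0.08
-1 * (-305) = 305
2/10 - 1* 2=-9/5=-1.80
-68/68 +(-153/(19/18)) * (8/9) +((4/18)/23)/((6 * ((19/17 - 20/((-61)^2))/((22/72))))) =-3880444077755/29885970276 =-129.84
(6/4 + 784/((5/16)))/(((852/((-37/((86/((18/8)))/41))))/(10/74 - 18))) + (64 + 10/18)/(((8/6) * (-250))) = 153057000331/73272000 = 2088.89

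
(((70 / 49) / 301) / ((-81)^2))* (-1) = -10 / 13824027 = -0.00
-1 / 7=-0.14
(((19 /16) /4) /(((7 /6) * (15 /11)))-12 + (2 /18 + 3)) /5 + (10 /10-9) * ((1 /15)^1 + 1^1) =-517799 /50400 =-10.27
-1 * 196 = -196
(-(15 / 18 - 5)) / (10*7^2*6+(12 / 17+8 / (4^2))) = 0.00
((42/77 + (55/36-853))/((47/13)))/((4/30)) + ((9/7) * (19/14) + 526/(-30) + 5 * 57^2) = 43969954513/3039960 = 14463.99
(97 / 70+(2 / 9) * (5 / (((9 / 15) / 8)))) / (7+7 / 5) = 30619 / 15876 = 1.93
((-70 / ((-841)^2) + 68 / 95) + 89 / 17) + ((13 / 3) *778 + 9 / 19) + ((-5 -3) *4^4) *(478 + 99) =-4037833196391992 / 3426776445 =-1178318.24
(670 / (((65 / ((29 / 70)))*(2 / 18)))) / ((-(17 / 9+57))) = -157383 / 241150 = -0.65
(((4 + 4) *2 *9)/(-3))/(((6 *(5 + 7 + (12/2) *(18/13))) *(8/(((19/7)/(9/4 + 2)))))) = -0.03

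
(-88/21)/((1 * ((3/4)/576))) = -22528/7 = -3218.29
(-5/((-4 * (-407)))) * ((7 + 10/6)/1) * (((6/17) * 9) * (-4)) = 2340/6919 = 0.34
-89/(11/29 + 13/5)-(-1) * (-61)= -39257/432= -90.87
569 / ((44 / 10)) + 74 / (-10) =13411 / 110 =121.92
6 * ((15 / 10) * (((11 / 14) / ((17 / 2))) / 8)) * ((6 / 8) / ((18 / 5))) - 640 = -4874075 / 7616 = -639.98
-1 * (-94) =94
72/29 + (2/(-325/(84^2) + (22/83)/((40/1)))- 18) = -221799870/3348659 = -66.24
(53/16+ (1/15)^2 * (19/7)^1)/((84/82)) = 3434939/1058400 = 3.25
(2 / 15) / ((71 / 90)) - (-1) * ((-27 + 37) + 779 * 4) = 221958 / 71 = 3126.17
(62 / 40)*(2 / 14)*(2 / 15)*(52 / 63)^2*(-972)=-167648 / 8575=-19.55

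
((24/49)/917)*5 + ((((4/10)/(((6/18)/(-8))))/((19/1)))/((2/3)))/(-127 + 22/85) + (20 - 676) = -95766417088/145987317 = -655.99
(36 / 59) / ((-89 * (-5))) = 36 / 26255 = 0.00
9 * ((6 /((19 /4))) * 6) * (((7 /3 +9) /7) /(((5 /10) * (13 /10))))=293760 /1729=169.90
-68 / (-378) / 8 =0.02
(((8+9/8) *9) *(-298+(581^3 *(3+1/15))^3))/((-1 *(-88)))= 26801034081460879900048757768569/132000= 203038136980764241667036000.00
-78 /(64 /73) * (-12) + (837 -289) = 12925 /8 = 1615.62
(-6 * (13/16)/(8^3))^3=-59319/68719476736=-0.00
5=5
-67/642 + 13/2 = 2053/321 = 6.40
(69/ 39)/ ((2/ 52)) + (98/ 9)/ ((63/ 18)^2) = 422/ 9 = 46.89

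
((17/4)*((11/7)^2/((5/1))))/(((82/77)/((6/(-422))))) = -67881/2422280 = -0.03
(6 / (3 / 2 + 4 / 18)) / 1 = 108 / 31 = 3.48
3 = 3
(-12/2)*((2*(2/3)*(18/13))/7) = -144/91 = -1.58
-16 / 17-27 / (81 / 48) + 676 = 11204 / 17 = 659.06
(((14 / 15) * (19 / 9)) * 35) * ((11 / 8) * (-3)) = -10241 / 36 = -284.47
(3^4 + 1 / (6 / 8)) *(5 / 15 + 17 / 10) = 15067 / 90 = 167.41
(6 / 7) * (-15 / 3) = -30 / 7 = -4.29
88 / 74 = 44 / 37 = 1.19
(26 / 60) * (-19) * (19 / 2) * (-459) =718029 / 20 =35901.45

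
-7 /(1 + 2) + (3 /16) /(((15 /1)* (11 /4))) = -1537 /660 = -2.33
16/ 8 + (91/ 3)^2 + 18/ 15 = 41549/ 45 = 923.31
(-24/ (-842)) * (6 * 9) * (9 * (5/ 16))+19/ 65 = 252923/ 54730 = 4.62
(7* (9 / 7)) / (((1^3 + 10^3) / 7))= 9 / 143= 0.06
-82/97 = -0.85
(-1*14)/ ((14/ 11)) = -11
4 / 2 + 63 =65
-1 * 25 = -25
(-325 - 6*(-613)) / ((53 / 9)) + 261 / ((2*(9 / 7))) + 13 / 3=214717 / 318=675.21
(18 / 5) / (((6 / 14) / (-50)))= -420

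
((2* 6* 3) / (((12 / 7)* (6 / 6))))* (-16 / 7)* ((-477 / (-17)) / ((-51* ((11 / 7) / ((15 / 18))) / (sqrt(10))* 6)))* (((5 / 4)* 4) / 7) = 5.27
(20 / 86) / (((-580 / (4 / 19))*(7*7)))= -2 / 1160957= -0.00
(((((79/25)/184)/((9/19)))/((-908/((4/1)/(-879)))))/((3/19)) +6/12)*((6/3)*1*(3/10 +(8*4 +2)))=34.30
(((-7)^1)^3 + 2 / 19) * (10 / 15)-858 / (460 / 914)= -12673471 / 6555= -1933.41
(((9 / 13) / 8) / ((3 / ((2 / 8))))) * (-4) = -3 / 104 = -0.03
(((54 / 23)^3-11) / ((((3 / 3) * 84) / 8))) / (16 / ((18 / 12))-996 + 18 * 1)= -23627 / 123580219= -0.00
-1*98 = -98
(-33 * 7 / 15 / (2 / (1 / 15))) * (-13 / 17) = 1001 / 2550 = 0.39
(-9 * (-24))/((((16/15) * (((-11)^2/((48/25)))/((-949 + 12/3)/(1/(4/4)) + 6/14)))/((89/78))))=-190663632/55055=-3463.15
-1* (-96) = 96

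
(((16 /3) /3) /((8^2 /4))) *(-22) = -22 /9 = -2.44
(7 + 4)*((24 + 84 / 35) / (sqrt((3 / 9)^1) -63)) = -137214 / 29765 -726*sqrt(3) / 29765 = -4.65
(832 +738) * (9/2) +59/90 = 635909/90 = 7065.66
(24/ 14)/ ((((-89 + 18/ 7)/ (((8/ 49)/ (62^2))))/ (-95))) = 456/ 5697769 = 0.00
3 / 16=0.19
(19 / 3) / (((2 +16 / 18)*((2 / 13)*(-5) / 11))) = -627 / 20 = -31.35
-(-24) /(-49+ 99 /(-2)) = -48 /197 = -0.24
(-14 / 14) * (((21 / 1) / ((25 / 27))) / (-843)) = 189 / 7025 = 0.03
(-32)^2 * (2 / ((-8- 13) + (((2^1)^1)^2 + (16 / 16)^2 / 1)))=-128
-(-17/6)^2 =-289/36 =-8.03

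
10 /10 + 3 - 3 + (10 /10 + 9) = 11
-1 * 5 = -5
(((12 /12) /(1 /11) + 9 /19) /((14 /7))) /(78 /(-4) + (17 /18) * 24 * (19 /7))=0.14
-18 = -18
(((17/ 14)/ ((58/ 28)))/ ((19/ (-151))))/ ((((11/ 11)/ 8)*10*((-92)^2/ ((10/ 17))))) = -151/ 582958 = -0.00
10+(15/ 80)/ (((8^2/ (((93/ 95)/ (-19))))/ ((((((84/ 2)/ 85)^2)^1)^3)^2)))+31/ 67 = 179979205963174328527826594773/ 17202006899262975228271484375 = 10.46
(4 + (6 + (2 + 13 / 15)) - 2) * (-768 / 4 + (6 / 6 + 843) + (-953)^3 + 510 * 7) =-9405305977.67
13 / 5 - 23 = -20.40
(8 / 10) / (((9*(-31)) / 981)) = -2.81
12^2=144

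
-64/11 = -5.82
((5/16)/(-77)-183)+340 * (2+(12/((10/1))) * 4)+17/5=13135559/6160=2132.40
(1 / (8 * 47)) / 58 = 1 / 21808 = 0.00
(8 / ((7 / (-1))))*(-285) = 2280 / 7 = 325.71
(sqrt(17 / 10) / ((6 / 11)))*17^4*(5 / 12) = 918731*sqrt(170) / 144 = 83186.02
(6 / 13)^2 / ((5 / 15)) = 108 / 169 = 0.64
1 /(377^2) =1 /142129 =0.00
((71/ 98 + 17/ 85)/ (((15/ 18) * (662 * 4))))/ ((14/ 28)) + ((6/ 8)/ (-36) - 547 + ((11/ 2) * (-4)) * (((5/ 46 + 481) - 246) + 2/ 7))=-2563076204441/ 447644400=-5725.70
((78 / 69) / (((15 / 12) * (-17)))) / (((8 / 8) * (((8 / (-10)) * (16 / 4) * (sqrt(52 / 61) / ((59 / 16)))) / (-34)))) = -59 * sqrt(793) / 736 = -2.26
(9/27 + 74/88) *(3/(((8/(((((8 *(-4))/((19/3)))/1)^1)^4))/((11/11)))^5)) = 5226926975350051758828597811599114240/413489708033005540126911611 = 12641008648.59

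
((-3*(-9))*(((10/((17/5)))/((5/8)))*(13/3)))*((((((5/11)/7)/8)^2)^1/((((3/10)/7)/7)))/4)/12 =8125/65824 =0.12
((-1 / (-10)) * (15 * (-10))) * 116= -1740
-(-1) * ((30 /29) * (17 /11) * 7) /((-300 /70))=-833 /319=-2.61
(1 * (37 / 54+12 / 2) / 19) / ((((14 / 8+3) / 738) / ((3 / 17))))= 164 / 17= 9.65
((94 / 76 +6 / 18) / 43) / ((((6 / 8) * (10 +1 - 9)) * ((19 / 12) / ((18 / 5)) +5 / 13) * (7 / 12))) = 670176 / 13239485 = 0.05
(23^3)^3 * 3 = 5403457984389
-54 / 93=-18 / 31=-0.58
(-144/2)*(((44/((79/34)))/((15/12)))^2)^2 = -92320646238830592/24343800625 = -3792367.83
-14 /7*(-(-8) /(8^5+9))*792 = -12672 /32777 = -0.39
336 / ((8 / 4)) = 168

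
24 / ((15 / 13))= 104 / 5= 20.80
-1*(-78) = 78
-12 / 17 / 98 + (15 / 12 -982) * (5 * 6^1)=-49017897 / 1666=-29422.51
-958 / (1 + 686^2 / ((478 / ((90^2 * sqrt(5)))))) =54721918 / 18162537065152142879 - 436381835475600 * sqrt(5) / 18162537065152142879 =-0.00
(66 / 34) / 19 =33 / 323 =0.10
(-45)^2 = 2025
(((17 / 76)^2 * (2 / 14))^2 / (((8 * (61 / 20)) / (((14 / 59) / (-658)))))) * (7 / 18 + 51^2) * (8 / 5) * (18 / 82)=-3910870825 / 5668707061634176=-0.00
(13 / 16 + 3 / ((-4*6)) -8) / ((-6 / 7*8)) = 273 / 256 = 1.07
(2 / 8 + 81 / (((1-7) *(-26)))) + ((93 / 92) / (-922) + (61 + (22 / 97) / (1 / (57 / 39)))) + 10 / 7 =47566188041 / 748741448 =63.53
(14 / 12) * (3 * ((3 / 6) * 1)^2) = 7 / 8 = 0.88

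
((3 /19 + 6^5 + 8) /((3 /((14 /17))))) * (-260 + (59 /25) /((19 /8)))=-254740054408 /460275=-553451.86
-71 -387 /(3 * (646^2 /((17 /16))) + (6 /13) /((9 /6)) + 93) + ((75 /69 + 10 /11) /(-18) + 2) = -4821439030789 /69763477410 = -69.11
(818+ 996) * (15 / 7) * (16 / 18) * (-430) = -31200800 / 21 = -1485752.38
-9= -9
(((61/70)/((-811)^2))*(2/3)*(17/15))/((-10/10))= -1037/1035910575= -0.00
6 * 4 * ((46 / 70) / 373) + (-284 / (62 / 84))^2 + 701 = 1866223811947 / 12545855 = 148752.22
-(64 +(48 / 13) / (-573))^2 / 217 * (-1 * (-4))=-100991755264 / 1337867713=-75.49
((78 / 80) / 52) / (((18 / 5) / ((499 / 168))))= 499 / 32256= 0.02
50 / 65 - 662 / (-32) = 4463 / 208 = 21.46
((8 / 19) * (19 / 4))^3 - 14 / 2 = 1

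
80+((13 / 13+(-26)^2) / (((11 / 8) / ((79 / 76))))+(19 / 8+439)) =1727467 / 1672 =1033.17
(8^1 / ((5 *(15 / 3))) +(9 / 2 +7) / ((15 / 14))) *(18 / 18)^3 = 11.05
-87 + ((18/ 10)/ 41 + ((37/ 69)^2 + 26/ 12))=-164948527/ 1952010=-84.50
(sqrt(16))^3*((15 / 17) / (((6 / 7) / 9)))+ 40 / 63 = 635720 / 1071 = 593.58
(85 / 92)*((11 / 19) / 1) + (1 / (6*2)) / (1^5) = 1621 / 2622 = 0.62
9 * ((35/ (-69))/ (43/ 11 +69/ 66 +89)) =-770/ 15847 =-0.05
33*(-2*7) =-462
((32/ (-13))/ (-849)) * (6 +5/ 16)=202/ 11037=0.02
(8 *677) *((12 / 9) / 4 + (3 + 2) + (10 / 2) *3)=330376 / 3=110125.33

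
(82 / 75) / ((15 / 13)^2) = 13858 / 16875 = 0.82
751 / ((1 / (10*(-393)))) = -2951430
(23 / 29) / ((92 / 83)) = 83 / 116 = 0.72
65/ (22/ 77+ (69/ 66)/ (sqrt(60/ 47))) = -2032800/ 84779+ 247940 * sqrt(705)/ 84779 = 53.67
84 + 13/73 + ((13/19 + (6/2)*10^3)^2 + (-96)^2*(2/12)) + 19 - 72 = 237326498181/26353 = 9005672.91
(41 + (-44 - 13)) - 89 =-105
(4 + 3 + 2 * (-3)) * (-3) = -3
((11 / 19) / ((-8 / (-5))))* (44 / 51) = 605 / 1938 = 0.31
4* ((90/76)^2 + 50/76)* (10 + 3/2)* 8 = 273700/361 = 758.17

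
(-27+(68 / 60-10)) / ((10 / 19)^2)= -97109 / 750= -129.48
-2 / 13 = -0.15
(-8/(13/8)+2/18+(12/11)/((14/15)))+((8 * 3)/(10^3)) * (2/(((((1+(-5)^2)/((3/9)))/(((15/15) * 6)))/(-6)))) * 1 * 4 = -4202417/1126125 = -3.73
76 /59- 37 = -2107 /59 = -35.71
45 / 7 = 6.43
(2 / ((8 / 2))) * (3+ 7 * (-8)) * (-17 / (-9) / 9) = -901 / 162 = -5.56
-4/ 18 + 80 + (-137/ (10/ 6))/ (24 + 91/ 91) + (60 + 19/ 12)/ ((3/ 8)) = 30089/ 125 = 240.71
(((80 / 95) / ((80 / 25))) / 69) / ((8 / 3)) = 5 / 3496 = 0.00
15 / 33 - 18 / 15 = -41 / 55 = -0.75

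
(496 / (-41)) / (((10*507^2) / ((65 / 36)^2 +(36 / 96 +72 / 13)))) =-958241 / 22195152954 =-0.00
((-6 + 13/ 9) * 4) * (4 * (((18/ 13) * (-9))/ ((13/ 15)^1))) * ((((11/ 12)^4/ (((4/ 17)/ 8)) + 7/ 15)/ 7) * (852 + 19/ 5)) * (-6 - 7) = -222575424203/ 5460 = -40764729.71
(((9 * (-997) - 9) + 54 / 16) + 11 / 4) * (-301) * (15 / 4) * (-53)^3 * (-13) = 627473658325605 / 32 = 19608551822675.16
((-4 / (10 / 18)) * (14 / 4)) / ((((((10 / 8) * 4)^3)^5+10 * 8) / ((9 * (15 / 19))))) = -3402 / 579833985895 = -0.00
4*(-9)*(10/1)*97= -34920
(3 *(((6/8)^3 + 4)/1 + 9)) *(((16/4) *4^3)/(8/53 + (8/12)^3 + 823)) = 14750748/1178353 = 12.52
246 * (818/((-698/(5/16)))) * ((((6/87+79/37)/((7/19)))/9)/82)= -91892075/125824272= -0.73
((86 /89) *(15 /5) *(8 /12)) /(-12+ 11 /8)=-0.18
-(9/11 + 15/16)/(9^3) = -103/42768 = -0.00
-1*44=-44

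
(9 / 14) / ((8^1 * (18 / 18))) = 9 / 112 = 0.08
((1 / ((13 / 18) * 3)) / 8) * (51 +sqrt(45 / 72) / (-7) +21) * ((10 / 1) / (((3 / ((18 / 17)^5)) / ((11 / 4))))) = 935336160 / 18458141- 3247695 * sqrt(10) / 129206987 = 50.59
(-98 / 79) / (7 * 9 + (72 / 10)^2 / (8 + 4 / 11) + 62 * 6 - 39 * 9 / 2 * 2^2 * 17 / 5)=56350 / 88378959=0.00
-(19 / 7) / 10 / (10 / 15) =-57 / 140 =-0.41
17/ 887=0.02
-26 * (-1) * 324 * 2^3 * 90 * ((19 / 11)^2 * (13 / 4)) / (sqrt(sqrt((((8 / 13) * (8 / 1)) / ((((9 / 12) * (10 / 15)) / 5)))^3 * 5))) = 44475561 * 26^(3 / 4) / 242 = 2116099.48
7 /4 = 1.75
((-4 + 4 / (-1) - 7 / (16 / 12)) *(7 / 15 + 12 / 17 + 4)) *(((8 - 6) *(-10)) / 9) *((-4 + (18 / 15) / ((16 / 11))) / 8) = -8878189 / 146880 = -60.45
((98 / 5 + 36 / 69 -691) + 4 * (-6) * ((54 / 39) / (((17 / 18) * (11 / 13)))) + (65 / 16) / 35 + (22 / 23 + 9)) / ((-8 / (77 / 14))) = 1691744979 / 3503360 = 482.89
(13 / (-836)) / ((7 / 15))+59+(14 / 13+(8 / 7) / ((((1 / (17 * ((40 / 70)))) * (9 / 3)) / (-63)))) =-13168699 / 76076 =-173.10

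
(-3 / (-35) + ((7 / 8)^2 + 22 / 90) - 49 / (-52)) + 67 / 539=43637491 / 20180160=2.16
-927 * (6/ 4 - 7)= 10197/ 2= 5098.50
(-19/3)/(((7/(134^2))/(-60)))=6823280/7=974754.29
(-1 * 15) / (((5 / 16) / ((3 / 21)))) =-48 / 7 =-6.86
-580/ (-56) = 145/ 14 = 10.36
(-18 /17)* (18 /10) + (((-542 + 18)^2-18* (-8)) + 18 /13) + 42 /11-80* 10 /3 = 10008061022 /36465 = 274456.63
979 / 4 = 244.75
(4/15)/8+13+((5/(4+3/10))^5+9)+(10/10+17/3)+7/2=25230859323/735042215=34.33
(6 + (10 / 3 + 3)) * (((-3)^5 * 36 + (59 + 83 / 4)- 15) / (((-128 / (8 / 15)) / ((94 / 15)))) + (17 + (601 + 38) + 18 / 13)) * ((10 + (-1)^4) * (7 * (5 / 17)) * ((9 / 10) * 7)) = 1650344335409 / 1060800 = 1555754.46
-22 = -22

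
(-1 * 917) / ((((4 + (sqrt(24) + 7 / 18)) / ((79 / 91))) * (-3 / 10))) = -9810852 / 3991 + 4470768 * sqrt(6) / 3991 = 285.70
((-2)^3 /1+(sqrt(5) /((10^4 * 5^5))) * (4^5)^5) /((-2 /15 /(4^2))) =-9667539753.83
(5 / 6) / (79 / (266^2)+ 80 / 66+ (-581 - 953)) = -389158 / 715795477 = -0.00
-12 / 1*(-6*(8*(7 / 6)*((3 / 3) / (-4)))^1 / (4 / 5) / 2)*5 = -525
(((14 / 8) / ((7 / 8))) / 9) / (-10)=-1 / 45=-0.02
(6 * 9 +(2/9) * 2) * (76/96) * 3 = 4655/36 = 129.31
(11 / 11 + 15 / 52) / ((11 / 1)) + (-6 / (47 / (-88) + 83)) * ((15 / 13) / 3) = 123353 / 1383668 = 0.09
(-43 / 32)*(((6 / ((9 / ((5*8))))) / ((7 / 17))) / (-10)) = 731 / 84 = 8.70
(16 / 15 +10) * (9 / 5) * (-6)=-2988 / 25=-119.52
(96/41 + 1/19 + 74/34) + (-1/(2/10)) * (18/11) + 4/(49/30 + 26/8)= -119174646/42682189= -2.79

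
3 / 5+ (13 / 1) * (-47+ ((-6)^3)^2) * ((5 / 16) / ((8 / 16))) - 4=15147789 / 40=378694.72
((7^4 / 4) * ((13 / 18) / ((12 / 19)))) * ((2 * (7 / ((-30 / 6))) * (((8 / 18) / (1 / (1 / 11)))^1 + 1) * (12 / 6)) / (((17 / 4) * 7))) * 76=-2321185958 / 227205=-10216.26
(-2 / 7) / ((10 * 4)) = -1 / 140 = -0.01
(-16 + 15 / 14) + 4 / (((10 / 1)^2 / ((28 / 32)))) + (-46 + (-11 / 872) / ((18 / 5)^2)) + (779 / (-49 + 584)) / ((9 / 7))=-316161331027 / 5290336800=-59.76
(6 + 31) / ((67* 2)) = 37 / 134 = 0.28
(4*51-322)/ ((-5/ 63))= 7434/ 5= 1486.80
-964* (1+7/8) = -3615/2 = -1807.50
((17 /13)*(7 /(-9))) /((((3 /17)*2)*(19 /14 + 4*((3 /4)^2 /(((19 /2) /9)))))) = -269059 /325728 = -0.83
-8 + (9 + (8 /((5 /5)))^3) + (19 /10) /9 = 46189 /90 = 513.21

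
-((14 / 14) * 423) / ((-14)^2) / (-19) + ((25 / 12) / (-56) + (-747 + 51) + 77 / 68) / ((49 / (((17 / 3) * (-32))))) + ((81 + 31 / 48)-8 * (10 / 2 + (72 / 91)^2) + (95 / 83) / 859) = 29494288559397853 / 11307541072464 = 2608.37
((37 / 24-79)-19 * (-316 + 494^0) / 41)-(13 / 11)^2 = 7991645 / 119064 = 67.12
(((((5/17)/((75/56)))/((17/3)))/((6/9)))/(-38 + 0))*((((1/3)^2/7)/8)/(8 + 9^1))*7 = -0.00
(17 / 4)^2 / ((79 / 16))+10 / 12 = 4.49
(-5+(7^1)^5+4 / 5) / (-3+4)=84014 / 5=16802.80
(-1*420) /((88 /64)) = -3360 /11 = -305.45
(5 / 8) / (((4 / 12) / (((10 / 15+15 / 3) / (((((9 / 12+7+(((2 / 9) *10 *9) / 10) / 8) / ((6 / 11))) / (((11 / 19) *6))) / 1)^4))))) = 557685 / 16681088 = 0.03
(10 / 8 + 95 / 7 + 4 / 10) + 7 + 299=44971 / 140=321.22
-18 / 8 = -9 / 4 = -2.25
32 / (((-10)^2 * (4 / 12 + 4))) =24 / 325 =0.07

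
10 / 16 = 5 / 8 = 0.62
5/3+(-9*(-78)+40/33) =23261/33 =704.88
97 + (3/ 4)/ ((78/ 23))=10111/ 104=97.22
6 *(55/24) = 13.75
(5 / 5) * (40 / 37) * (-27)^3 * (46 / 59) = -36216720 / 2183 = -16590.34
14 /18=7 /9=0.78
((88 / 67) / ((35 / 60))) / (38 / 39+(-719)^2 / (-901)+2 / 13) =-37106784 / 9437140615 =-0.00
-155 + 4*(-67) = -423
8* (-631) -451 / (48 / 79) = -277933 / 48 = -5790.27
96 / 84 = 8 / 7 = 1.14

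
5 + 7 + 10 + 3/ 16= 355/ 16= 22.19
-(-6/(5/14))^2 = -7056/25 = -282.24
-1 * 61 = -61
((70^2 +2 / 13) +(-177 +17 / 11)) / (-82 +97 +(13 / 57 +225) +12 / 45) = 64185040 / 3267121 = 19.65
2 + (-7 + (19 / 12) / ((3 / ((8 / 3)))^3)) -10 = -30373 / 2187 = -13.89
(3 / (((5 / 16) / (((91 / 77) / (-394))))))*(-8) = 2496 / 10835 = 0.23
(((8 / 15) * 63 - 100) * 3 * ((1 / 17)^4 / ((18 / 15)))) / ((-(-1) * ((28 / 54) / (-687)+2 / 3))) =-1539567 / 515825696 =-0.00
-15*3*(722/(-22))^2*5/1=-242332.44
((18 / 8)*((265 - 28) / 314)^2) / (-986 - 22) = -0.00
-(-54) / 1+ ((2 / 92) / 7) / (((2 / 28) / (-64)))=1178 / 23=51.22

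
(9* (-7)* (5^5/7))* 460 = -12937500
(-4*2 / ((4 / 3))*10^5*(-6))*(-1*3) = -10800000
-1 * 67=-67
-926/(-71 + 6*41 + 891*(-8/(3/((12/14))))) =6482/13031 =0.50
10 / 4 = 5 / 2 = 2.50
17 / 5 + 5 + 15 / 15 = 47 / 5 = 9.40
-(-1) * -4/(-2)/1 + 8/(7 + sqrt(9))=14/5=2.80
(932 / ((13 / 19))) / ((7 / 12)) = 2335.12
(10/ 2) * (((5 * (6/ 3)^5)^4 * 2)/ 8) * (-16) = -13107200000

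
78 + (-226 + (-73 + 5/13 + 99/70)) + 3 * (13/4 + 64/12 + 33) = -171901/1820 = -94.45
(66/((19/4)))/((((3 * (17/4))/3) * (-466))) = -528/75259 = -0.01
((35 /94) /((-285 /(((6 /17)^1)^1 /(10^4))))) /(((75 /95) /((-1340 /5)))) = 469 /29962500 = 0.00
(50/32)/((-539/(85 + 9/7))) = -3775/15092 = -0.25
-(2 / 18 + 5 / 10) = -11 / 18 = -0.61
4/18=2/9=0.22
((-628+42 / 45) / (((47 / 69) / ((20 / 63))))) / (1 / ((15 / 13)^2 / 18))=-10816900 / 500409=-21.62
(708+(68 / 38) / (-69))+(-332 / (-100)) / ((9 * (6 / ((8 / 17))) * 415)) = 17750946998 / 25072875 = 707.97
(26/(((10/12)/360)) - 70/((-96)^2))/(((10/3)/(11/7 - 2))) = -51757021/35840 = -1444.11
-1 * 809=-809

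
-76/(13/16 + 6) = -11.16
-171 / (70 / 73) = -12483 / 70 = -178.33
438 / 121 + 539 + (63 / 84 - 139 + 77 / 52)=638403 / 1573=405.85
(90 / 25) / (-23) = -18 / 115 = -0.16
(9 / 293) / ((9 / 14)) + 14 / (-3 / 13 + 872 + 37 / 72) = 15269870 / 239221901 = 0.06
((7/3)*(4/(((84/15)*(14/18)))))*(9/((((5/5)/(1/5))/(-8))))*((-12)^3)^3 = 1114512556032/7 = 159216079433.14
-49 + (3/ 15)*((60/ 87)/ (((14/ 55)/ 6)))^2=158759/ 41209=3.85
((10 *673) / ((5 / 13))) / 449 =17498 / 449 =38.97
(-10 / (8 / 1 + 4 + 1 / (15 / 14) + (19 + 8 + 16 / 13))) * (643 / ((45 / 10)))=-835900 / 24081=-34.71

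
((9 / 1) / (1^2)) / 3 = 3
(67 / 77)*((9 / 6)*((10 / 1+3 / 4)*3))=25929 / 616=42.09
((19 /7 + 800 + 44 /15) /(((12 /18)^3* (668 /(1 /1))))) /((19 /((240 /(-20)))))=-2284011 /888440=-2.57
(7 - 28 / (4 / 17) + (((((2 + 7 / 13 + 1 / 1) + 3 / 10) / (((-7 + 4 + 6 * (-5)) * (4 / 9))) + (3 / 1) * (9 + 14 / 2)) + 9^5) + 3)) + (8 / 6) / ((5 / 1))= 202446833 / 3432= 58988.00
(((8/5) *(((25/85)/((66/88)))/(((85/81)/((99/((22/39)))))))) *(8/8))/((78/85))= 114.35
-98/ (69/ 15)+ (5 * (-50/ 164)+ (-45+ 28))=-75117/ 1886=-39.83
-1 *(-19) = 19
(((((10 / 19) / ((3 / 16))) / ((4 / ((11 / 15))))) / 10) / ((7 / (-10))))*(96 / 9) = -2816 / 3591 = -0.78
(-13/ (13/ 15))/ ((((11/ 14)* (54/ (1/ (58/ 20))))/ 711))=-27650/ 319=-86.68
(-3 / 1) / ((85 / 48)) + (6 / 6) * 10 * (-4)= -3544 / 85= -41.69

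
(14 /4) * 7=49 /2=24.50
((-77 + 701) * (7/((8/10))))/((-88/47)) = -64155/22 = -2916.14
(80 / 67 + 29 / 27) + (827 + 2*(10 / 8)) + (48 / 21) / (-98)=1032173647 / 1240974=831.74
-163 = -163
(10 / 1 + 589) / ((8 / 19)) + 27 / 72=1423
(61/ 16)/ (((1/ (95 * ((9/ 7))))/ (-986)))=-25712415/ 56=-459150.27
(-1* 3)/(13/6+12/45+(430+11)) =-90/13303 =-0.01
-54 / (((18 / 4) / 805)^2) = -5184200 / 3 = -1728066.67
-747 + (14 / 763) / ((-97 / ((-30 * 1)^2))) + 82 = -7032845 / 10573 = -665.17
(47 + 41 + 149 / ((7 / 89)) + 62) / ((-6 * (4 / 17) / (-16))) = 486574 / 21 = 23170.19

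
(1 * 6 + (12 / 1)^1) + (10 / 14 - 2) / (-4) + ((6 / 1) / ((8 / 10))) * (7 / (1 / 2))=3453 / 28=123.32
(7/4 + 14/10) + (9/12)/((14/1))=897/280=3.20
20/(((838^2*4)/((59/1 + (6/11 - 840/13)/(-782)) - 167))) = -30170115/39264568772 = -0.00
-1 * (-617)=617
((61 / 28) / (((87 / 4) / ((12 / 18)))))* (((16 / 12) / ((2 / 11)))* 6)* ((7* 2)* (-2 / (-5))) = 21472 / 1305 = 16.45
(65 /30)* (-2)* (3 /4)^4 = -351 /256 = -1.37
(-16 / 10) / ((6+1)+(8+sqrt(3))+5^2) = -64 / 1597+8 * sqrt(3) / 7985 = -0.04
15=15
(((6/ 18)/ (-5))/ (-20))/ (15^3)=1/ 1012500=0.00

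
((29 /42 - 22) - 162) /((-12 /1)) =7699 /504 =15.28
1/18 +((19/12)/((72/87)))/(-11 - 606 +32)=8809/168480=0.05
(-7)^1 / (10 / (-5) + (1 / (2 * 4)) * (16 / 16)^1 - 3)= 56 / 39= 1.44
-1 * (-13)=13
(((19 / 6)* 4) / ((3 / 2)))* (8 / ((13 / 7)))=4256 / 117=36.38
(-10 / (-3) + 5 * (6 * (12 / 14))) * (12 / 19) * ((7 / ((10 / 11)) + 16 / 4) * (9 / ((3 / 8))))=685152 / 133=5151.52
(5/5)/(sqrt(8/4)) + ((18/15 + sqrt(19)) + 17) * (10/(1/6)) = sqrt(2)/2 + 60 * sqrt(19) + 1092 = 1354.24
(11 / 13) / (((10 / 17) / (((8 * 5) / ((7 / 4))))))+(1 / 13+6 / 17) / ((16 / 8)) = 102393 / 3094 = 33.09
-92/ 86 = -46/ 43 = -1.07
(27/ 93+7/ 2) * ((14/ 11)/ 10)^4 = 112847/ 113467750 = 0.00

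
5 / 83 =0.06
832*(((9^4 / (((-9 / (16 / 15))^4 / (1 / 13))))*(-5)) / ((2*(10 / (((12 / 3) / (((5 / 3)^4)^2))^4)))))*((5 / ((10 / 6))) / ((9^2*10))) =-0.00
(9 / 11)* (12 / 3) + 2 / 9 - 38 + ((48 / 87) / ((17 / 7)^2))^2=-34.50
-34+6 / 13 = -436 / 13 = -33.54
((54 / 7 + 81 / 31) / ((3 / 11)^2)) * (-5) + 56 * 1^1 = -138493 / 217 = -638.22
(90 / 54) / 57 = 5 / 171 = 0.03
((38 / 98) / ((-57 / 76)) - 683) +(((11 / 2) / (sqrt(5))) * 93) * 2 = -100477 / 147 +1023 * sqrt(5) / 5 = -226.02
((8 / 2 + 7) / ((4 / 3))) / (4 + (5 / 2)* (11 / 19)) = 209 / 138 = 1.51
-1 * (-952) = 952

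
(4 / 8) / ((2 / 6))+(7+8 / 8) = 19 / 2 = 9.50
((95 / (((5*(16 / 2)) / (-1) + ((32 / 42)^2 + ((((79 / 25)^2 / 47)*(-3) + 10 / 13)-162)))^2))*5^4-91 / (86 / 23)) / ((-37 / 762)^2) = -656193560973873857750531532726 / 67643456751749365009899427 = -9700.77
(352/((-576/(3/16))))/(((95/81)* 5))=-297/15200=-0.02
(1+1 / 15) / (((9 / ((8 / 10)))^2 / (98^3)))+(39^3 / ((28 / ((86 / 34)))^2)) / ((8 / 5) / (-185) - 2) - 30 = 97967353324704491 / 12787213068000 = 7661.35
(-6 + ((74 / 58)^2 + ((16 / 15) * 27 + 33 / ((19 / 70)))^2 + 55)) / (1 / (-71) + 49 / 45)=54961599271077 / 2606414585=21087.05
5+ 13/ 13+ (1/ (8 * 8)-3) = 3.02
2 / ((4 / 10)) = 5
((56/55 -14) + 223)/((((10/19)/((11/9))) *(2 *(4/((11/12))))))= 2414159/43200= 55.88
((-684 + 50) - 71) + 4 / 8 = -1409 / 2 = -704.50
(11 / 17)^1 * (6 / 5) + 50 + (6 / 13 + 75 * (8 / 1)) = 719618 / 1105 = 651.24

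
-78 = -78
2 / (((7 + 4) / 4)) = 8 / 11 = 0.73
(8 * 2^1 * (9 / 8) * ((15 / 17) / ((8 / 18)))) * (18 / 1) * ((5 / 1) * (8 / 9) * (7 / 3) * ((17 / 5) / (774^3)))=0.00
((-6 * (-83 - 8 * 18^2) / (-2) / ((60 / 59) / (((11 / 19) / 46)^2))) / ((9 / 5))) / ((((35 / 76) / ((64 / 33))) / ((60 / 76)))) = -27777200 / 12031047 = -2.31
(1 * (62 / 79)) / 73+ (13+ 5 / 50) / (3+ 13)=0.83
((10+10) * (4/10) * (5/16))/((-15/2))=-1/3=-0.33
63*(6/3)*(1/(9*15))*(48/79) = 224/395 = 0.57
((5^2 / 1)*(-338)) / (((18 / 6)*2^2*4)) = -4225 / 24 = -176.04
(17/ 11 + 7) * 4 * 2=752/ 11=68.36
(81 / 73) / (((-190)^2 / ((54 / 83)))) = 2187 / 109364950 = 0.00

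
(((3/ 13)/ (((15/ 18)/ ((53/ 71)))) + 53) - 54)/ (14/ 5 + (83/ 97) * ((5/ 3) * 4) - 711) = 1065351/ 943426913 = 0.00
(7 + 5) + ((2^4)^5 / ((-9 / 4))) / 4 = -1048468 / 9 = -116496.44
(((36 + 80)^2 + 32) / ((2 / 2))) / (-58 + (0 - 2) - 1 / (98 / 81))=-440608 / 1987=-221.75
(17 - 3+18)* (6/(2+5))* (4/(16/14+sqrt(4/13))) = 6656/53 - 896* sqrt(13)/53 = 64.63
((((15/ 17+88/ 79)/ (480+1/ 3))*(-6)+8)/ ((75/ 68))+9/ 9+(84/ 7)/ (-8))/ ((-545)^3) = -114932843/ 2764215118706250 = -0.00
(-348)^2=121104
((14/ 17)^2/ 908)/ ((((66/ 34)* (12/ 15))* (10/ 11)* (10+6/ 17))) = 49/ 958848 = 0.00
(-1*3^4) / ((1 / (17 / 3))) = -459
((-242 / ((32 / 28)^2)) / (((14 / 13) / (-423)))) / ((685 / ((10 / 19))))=4657653 / 83296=55.92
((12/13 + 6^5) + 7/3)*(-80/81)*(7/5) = -33979792/3159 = -10756.50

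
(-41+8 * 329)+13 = 2604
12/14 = 6/7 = 0.86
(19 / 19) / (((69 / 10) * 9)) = 10 / 621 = 0.02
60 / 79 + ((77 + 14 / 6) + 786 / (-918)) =957733 / 12087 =79.24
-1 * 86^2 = -7396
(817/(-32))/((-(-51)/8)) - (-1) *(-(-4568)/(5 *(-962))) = -2430821/490620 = -4.95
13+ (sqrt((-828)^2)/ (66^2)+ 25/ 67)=109957/ 8107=13.56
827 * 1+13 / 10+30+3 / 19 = 163107 / 190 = 858.46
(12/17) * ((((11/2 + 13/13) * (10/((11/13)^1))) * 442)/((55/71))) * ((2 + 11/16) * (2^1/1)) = 20122323/121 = 166300.19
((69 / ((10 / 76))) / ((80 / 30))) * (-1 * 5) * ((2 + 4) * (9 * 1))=-106191 / 2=-53095.50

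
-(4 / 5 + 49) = -249 / 5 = -49.80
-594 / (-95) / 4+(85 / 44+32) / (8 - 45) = 99923 / 154660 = 0.65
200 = 200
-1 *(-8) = 8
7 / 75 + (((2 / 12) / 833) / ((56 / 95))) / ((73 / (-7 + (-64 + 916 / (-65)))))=205712701 / 2213447600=0.09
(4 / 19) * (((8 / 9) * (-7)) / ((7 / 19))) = -32 / 9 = -3.56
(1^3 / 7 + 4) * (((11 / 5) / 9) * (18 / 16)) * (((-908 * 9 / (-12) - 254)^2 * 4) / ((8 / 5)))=8308993 / 16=519312.06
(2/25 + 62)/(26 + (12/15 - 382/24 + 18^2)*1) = 18624/100465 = 0.19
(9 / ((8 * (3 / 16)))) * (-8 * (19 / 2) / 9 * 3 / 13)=-152 / 13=-11.69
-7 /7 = -1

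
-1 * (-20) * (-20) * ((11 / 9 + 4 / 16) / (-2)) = 2650 / 9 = 294.44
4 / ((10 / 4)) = 8 / 5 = 1.60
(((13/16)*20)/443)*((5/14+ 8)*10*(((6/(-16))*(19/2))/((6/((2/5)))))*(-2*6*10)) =2167425/24808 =87.37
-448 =-448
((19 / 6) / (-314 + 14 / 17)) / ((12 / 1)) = -323 / 383328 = -0.00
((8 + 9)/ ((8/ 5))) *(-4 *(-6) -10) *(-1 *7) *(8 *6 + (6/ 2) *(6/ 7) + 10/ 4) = -442085/ 8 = -55260.62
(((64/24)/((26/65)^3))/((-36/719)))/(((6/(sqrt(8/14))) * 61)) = -89875 * sqrt(7)/138348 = -1.72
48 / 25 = 1.92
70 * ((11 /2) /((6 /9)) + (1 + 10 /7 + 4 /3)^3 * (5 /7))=60000355 /18522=3239.41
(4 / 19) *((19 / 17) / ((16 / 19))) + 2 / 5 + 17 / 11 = 8321 / 3740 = 2.22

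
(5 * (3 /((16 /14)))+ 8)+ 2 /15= 2551 /120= 21.26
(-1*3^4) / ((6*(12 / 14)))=-63 / 4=-15.75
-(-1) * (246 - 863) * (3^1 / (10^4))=-1851 / 10000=-0.19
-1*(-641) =641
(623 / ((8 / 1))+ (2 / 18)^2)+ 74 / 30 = 260347 / 3240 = 80.35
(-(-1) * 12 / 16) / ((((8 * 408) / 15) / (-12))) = -45 / 1088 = -0.04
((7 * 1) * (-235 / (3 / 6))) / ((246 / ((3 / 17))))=-1645 / 697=-2.36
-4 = -4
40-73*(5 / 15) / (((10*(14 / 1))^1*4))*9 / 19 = 425381 / 10640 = 39.98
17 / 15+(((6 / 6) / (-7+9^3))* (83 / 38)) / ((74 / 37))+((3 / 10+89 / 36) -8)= -10106431 / 2469240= -4.09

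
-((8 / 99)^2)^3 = -262144 / 941480149401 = -0.00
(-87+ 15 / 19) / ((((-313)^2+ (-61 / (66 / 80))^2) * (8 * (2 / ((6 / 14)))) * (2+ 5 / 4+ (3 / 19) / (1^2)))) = -29403 / 4488344126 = -0.00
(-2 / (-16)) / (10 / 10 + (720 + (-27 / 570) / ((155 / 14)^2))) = 2282375 / 13164731944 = 0.00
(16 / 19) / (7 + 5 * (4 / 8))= 32 / 361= 0.09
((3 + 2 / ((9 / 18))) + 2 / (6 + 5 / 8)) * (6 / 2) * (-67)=-77787 / 53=-1467.68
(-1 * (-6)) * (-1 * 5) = -30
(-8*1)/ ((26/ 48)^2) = -4608/ 169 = -27.27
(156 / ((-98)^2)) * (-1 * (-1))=39 / 2401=0.02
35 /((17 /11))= 22.65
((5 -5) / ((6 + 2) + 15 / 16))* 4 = 0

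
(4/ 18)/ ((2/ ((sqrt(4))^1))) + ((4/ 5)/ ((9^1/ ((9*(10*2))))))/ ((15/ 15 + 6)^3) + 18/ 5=3.87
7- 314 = -307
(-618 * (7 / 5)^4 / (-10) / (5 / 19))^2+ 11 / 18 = 3576690095444813 / 4394531250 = 813895.70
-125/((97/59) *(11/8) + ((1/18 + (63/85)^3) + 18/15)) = -326100375000/10235139131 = -31.86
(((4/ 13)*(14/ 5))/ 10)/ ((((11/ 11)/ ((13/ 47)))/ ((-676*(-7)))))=132496/ 1175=112.76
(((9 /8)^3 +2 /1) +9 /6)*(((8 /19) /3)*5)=12605 /3648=3.46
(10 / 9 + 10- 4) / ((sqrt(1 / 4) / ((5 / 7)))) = 10.16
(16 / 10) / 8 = 0.20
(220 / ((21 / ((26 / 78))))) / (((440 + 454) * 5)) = 22 / 28161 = 0.00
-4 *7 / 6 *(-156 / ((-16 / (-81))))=3685.50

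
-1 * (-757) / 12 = 757 / 12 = 63.08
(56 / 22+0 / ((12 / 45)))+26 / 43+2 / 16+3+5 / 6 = 80695 / 11352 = 7.11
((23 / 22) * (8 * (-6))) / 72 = -23 / 33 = -0.70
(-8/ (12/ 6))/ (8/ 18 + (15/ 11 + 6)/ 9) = -396/ 125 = -3.17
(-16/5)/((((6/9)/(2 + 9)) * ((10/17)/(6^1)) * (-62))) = 6732/775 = 8.69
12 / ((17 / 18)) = 216 / 17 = 12.71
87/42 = 29/14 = 2.07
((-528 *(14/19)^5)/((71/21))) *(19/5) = -5963392512/46263955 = -128.90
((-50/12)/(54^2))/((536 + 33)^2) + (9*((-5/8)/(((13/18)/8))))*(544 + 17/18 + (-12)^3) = 5428170256523075/73638791928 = 73713.46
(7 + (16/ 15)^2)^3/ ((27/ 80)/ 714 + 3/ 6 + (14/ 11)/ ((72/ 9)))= 257131129632608/ 314697909375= 817.07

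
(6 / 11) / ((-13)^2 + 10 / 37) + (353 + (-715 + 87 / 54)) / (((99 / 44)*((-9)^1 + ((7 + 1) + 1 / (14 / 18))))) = -3128344255 / 5580333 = -560.60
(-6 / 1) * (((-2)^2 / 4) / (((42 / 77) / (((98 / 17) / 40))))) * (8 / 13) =-1078 / 1105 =-0.98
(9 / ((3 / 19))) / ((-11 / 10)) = -570 / 11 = -51.82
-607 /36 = -16.86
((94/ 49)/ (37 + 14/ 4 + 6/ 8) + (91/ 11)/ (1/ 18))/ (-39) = -1204306/ 315315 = -3.82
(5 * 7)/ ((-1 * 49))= -5/ 7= -0.71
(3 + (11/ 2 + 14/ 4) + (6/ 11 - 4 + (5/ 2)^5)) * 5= 186915/ 352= 531.01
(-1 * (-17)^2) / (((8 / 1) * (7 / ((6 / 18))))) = -289 / 168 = -1.72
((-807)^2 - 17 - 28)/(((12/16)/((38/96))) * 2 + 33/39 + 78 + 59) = 40211847/8746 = 4597.74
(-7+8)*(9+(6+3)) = 18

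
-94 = -94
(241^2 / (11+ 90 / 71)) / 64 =4123751 / 55744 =73.98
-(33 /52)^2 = -1089 /2704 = -0.40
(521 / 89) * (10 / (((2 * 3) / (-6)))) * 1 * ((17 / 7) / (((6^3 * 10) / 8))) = -8857 / 16821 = -0.53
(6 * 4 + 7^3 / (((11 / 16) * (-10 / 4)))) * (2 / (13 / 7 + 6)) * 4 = -178.76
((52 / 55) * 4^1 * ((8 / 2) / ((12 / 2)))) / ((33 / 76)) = 31616 / 5445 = 5.81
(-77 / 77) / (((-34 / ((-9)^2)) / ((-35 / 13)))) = -2835 / 442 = -6.41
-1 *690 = -690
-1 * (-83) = 83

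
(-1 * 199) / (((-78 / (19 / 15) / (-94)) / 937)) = -166511459 / 585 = -284634.97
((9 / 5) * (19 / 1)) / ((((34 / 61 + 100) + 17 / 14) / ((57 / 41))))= 308294 / 659895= 0.47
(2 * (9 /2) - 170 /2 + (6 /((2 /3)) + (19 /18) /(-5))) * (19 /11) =-114931 /990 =-116.09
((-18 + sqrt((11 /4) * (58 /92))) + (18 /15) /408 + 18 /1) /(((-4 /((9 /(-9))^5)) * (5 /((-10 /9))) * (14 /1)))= -sqrt(14674) /23184 -1 /85680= -0.01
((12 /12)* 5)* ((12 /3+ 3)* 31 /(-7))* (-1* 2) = 310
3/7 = 0.43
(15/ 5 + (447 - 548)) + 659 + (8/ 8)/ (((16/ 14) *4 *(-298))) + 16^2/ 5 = 29189661/ 47680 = 612.20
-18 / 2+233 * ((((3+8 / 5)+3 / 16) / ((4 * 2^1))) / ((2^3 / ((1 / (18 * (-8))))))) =-6724759 / 737280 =-9.12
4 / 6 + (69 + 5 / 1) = 224 / 3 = 74.67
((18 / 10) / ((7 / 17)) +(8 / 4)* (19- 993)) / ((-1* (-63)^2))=68027 / 138915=0.49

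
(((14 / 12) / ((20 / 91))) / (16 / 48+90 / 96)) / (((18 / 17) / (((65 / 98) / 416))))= 221 / 35136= 0.01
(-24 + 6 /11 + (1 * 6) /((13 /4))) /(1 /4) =-12360 /143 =-86.43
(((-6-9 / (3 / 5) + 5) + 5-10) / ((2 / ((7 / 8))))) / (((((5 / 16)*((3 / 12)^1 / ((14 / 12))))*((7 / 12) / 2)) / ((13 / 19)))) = -321.85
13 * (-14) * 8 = -1456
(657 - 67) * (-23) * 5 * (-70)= 4749500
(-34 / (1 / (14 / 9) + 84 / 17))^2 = 65480464 / 1766241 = 37.07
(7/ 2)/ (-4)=-7/ 8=-0.88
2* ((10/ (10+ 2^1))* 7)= 35/ 3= 11.67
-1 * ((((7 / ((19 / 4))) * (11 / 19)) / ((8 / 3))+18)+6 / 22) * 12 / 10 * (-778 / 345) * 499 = 57326025186 / 2283325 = 25106.38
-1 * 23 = -23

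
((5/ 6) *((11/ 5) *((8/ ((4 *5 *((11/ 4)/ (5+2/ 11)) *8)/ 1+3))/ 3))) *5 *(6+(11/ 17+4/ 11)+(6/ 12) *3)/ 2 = 100795/ 85187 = 1.18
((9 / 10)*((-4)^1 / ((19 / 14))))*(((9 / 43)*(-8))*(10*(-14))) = -508032 / 817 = -621.83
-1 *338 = -338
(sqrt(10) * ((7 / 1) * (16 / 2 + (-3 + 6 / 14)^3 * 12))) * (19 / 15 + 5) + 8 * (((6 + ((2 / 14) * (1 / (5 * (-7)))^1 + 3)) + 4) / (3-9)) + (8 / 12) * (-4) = -1264112 * sqrt(10) / 147-14696 / 735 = -27213.69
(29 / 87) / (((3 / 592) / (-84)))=-16576 / 3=-5525.33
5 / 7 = 0.71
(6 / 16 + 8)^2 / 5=4489 / 320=14.03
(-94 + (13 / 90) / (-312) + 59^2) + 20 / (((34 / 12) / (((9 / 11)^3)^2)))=220467894759703 / 65051719920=3389.12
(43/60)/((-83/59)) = -2537/4980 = -0.51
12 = 12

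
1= 1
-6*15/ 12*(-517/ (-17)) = -228.09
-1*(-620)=620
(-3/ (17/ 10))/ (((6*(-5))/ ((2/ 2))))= 1/ 17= 0.06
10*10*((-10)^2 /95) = 2000 /19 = 105.26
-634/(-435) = 634/435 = 1.46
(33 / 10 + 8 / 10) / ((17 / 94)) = 1927 / 85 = 22.67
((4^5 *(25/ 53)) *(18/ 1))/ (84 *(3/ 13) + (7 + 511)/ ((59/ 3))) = 11781120/ 61957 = 190.15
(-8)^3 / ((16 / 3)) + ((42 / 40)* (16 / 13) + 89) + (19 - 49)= -35.71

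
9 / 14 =0.64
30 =30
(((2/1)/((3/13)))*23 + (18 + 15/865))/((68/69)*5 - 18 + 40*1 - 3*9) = -2999.44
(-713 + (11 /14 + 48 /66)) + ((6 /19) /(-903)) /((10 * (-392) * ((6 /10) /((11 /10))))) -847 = -1152984027599 /739809840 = -1558.49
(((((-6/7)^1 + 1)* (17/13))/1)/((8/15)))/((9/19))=1615/2184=0.74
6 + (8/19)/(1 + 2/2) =118/19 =6.21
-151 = -151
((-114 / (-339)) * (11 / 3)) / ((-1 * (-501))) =418 / 169839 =0.00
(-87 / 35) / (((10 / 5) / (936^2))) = -38110176 / 35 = -1088862.17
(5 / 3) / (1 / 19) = 95 / 3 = 31.67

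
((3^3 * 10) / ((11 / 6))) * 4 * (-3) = -19440 / 11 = -1767.27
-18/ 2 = -9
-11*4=-44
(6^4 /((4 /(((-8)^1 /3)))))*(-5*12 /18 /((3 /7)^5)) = 5378240 /27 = 199194.07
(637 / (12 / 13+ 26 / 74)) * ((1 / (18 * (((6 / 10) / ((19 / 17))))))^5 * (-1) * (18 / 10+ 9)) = -474168315814375 / 7400824756374096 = -0.06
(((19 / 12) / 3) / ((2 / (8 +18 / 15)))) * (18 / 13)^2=3933 / 845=4.65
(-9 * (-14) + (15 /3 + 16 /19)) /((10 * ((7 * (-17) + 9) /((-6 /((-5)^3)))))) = -1503 /261250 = -0.01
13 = 13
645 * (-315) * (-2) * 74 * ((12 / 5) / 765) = 1603728 / 17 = 94336.94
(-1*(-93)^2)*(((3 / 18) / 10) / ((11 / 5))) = -2883 / 44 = -65.52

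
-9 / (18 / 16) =-8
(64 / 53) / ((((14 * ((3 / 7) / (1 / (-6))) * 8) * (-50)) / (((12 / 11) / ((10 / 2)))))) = 4 / 218625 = 0.00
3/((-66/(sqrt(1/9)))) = -1/66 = -0.02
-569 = -569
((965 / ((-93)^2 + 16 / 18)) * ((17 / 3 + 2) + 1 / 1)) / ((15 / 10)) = 50180 / 77849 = 0.64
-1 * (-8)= 8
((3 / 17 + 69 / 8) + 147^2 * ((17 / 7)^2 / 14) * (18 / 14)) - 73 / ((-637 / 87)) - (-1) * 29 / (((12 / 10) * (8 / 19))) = 6123496709 / 519792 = 11780.67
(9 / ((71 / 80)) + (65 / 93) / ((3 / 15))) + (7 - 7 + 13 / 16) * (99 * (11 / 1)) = 94919231 / 105648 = 898.45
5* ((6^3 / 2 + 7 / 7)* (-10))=-5450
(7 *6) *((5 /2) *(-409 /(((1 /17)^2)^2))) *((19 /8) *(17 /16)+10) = -5749655380035 /128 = -44919182656.52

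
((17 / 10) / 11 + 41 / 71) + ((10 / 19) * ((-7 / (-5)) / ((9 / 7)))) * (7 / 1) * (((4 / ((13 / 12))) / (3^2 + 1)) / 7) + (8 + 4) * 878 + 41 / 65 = 60983155859 / 5787210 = 10537.57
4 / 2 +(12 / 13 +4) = 90 / 13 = 6.92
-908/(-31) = 908/31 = 29.29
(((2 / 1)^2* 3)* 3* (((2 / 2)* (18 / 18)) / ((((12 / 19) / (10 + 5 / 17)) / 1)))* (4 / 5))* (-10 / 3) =-26600 / 17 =-1564.71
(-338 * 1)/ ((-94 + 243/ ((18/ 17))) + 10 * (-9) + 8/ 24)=-2028/ 275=-7.37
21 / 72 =7 / 24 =0.29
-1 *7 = -7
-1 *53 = -53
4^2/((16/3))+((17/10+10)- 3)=117/10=11.70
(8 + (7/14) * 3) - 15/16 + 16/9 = 1489/144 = 10.34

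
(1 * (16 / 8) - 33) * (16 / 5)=-496 / 5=-99.20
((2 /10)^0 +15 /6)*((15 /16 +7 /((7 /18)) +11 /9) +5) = 25361 /288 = 88.06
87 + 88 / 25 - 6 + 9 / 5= 2158 / 25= 86.32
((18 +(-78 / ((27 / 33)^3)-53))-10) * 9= -45541 / 27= -1686.70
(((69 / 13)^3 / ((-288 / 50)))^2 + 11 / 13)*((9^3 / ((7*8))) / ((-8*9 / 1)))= -67533542373753 / 553577070592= -121.99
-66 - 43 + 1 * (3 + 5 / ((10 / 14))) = -99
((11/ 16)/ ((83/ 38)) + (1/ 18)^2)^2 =292239025/ 2892718656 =0.10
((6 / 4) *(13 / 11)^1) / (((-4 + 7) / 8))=4.73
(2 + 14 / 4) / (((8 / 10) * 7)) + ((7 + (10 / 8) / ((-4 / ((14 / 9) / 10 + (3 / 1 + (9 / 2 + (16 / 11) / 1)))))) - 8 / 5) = 391987 / 110880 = 3.54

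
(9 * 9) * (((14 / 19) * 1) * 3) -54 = 2376 / 19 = 125.05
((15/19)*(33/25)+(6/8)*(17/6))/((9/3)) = 2407/2280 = 1.06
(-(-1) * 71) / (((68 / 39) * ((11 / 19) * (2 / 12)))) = 157833 / 374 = 422.01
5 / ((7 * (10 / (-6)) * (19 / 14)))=-6 / 19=-0.32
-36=-36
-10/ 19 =-0.53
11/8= 1.38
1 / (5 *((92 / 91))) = 91 / 460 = 0.20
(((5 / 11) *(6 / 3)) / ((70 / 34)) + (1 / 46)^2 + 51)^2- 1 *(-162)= 74551018224897 / 26546836624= 2808.28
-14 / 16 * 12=-21 / 2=-10.50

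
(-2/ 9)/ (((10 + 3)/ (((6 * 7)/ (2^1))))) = -14/ 39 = -0.36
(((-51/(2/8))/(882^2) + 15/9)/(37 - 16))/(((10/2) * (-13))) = -108028/88488855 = -0.00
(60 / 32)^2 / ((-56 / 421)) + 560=1912315 / 3584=533.57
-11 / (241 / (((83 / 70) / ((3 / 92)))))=-41998 / 25305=-1.66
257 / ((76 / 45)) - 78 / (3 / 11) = -10171 / 76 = -133.83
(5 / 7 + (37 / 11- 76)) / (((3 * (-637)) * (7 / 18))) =2556 / 26411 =0.10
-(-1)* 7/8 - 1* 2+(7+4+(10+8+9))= 295/8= 36.88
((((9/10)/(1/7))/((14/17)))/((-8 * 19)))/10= -153/30400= -0.01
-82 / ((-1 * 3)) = 82 / 3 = 27.33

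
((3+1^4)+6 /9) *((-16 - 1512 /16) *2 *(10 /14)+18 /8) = -4357 /6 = -726.17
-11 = -11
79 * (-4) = -316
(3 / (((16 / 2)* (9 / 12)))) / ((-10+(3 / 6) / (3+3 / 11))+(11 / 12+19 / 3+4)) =36 / 101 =0.36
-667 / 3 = -222.33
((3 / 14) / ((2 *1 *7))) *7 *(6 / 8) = 9 / 112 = 0.08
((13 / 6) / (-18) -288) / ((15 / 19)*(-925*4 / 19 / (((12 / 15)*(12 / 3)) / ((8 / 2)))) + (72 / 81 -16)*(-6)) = 11233237 / 3957588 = 2.84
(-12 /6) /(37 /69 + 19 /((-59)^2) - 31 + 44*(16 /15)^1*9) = -2401890 /470700413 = -0.01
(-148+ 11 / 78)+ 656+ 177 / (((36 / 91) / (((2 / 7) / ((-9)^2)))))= 1610203 / 3159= 509.72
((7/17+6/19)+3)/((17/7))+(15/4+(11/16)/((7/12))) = 6.46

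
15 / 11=1.36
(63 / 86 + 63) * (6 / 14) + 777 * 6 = 403281 / 86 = 4689.31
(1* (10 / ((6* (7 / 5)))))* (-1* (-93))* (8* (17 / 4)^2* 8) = 895900 / 7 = 127985.71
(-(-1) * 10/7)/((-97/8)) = -80/679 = -0.12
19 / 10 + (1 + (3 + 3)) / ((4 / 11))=423 / 20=21.15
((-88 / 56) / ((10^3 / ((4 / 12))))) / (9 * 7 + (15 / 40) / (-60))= -44 / 5291475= -0.00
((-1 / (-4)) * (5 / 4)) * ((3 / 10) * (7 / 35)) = 3 / 160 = 0.02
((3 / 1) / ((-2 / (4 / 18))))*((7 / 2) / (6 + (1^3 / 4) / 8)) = -112 / 579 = -0.19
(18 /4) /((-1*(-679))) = 9 /1358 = 0.01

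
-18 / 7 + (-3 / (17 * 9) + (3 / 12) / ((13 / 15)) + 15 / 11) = -191735 / 204204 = -0.94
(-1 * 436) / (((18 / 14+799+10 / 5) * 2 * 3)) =-763 / 8424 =-0.09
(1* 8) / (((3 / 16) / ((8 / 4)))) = 256 / 3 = 85.33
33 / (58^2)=33 / 3364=0.01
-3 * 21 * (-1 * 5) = 315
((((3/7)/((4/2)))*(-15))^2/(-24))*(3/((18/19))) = -4275/3136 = -1.36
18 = 18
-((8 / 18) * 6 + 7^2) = -155 / 3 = -51.67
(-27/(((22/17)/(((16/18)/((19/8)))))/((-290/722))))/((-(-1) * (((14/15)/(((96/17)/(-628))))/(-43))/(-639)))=-68846371200/82918451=-830.29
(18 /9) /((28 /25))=25 /14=1.79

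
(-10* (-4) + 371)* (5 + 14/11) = 28359/11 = 2578.09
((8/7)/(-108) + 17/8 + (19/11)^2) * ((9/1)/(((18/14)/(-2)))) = -932669/13068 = -71.37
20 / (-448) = -5 / 112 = -0.04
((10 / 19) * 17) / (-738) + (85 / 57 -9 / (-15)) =72883 / 35055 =2.08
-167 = -167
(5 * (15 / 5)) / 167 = 15 / 167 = 0.09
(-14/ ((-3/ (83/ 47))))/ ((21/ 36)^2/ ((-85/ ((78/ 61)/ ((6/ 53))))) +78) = 289198560/ 2735595473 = 0.11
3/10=0.30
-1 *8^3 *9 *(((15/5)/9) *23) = -35328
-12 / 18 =-2 / 3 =-0.67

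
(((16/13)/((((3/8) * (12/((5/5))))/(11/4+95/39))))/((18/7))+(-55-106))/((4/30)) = -32945675/27378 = -1203.36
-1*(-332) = 332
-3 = -3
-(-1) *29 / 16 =29 / 16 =1.81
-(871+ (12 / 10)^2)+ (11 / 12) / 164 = -42923773 / 49200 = -872.43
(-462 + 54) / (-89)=408 / 89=4.58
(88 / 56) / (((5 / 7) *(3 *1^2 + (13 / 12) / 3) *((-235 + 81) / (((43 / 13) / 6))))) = -129 / 55055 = -0.00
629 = 629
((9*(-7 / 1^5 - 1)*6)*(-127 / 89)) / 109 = 5.66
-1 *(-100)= 100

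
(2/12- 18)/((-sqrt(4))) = 107/12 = 8.92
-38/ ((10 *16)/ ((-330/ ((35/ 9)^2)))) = 5.18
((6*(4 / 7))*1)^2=576 / 49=11.76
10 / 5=2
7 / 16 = 0.44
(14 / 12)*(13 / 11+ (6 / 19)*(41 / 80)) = 1.57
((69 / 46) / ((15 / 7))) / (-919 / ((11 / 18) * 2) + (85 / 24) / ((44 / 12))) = -308 / 330415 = -0.00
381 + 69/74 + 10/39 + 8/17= 18774037/49062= 382.66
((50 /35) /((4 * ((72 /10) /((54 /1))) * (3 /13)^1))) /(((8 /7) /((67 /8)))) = 21775 /256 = 85.06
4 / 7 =0.57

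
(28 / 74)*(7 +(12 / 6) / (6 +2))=203 / 74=2.74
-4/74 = -2/37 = -0.05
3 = 3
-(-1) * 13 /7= 1.86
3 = 3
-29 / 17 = -1.71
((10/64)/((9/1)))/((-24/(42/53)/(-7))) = 245/61056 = 0.00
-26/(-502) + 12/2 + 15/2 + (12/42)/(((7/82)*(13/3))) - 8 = 6.32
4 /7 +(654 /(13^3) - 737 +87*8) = -40.13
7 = 7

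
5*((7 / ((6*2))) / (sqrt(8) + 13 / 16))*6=-3640 / 1879 + 8960*sqrt(2) / 1879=4.81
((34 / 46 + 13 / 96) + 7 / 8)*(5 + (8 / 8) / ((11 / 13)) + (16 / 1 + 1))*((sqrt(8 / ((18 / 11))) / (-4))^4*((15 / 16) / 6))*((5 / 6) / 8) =90297625 / 1465122816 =0.06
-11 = -11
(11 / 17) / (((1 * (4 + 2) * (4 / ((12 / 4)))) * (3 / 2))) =11 / 204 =0.05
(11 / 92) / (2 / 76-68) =-209 / 118818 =-0.00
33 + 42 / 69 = 773 / 23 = 33.61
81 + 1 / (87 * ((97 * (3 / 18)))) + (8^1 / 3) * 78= 812959 / 2813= 289.00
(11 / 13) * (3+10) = 11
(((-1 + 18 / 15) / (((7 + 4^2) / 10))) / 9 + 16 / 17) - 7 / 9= 203 / 1173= 0.17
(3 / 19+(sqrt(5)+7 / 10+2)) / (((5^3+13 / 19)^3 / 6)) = 6859 * sqrt(5) / 2269612512+65341 / 7565375040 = 0.00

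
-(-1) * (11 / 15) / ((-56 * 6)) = -11 / 5040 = -0.00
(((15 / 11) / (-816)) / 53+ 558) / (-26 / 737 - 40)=-5928522001 / 425358496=-13.94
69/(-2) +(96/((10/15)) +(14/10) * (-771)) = -9699/10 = -969.90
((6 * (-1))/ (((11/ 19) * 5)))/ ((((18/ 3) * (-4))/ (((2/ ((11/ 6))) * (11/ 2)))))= 0.52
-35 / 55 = -7 / 11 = -0.64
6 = 6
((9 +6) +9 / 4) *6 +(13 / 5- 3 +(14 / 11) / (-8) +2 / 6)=68161 / 660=103.27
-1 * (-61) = 61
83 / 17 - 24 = -325 / 17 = -19.12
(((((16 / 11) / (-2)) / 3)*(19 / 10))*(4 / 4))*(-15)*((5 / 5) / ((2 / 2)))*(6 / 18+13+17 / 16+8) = 154.73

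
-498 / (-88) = 249 / 44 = 5.66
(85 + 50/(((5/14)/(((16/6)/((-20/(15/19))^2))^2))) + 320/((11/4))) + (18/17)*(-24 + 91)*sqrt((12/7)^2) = 55097133752/170590189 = 322.98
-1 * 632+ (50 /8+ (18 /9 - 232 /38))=-629.86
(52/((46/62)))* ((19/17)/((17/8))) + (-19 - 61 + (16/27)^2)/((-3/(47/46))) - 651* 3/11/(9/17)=-43394651837/159906879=-271.37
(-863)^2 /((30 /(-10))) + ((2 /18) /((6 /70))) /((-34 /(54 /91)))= -164593964 /663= -248256.36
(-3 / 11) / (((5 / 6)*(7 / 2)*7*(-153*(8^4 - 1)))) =4 / 187612425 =0.00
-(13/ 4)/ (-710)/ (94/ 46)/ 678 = 299/ 90499440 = 0.00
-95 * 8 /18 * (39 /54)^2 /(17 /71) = -1139905 /12393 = -91.98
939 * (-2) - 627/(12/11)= -9811/4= -2452.75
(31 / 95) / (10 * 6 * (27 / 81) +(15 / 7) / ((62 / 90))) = 6727 / 476425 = 0.01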